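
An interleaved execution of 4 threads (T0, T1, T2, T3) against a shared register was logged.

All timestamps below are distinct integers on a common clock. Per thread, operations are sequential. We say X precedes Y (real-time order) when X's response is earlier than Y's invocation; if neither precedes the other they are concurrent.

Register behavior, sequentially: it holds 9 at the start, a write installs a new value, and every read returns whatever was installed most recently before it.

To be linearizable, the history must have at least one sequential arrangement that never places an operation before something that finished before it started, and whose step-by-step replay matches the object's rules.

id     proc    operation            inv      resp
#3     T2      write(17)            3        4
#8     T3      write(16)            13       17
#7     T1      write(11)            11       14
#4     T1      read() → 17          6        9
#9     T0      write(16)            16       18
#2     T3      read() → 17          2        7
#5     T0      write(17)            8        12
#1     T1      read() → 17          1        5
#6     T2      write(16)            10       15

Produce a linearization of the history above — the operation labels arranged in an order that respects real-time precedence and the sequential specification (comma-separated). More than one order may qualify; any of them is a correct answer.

after step 1 (#3 write(17)): value 17
after step 2 (#1 read() → 17): value 17
after step 3 (#2 read() → 17): value 17
after step 4 (#4 read() → 17): value 17
after step 5 (#5 write(17)): value 17
after step 6 (#6 write(16)): value 16
after step 7 (#7 write(11)): value 11
after step 8 (#8 write(16)): value 16
after step 9 (#9 write(16)): value 16

#3, #1, #2, #4, #5, #6, #7, #8, #9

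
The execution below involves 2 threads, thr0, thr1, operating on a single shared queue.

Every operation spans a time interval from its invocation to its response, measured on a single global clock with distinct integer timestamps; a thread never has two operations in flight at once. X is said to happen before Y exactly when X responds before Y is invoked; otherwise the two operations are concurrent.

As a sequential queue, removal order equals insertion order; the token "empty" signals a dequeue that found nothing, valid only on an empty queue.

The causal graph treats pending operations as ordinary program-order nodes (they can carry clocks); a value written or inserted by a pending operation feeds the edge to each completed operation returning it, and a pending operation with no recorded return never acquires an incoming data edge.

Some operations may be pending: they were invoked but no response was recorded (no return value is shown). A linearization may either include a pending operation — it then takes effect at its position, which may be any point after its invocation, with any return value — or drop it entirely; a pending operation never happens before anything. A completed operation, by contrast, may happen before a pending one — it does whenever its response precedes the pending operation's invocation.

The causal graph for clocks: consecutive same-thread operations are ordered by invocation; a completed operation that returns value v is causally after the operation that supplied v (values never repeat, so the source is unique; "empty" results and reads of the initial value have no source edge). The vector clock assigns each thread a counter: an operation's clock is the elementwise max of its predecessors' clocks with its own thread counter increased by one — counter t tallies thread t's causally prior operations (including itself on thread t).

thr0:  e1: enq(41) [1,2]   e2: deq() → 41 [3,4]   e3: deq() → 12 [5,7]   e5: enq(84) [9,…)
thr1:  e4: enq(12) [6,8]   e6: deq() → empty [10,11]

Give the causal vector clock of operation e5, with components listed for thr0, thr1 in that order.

no predecessors for e4 (invoked 6): thr1 increments from zero → (0, 1)
no predecessors for e1 (invoked 1): thr0 increments from zero → (1, 0)
invoked at 10, e6 merges VC(e4)=(0, 1) and bumps thr1's slot → (0, 2)
invoked at 3, e2 merges VC(e1)=(1, 0) and bumps thr0's slot → (2, 0)
invoked at 5, e3 merges VC(e2)=(2, 0), VC(e4)=(0, 1) and bumps thr0's slot → (3, 1)
invoked at 9, e5 merges VC(e3)=(3, 1) and bumps thr0's slot → (4, 1)
target: VC(e5) = (4, 1)

(4, 1)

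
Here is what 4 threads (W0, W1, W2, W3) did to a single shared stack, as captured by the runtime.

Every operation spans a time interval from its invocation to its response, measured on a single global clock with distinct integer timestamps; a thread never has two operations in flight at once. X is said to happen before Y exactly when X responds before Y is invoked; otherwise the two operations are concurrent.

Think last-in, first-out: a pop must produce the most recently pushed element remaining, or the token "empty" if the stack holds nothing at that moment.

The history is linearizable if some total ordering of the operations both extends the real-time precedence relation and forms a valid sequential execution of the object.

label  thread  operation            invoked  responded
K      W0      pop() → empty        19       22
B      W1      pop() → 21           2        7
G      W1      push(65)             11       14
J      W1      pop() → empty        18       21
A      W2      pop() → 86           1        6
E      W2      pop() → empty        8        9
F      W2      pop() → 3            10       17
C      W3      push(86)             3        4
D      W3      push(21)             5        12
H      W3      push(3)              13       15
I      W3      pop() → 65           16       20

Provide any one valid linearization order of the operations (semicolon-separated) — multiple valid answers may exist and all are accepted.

C; A; D; B; E; G; H; F; I; J; K

1. C push(86), leaving stack <86>
2. A pop() → 86, leaving stack <>
3. D push(21), leaving stack <21>
4. B pop() → 21, leaving stack <>
5. E pop() → empty, leaving stack <>
6. G push(65), leaving stack <65>
7. H push(3), leaving stack <65,3>
8. F pop() → 3, leaving stack <65>
9. I pop() → 65, leaving stack <>
10. J pop() → empty, leaving stack <>
11. K pop() → empty, leaving stack <>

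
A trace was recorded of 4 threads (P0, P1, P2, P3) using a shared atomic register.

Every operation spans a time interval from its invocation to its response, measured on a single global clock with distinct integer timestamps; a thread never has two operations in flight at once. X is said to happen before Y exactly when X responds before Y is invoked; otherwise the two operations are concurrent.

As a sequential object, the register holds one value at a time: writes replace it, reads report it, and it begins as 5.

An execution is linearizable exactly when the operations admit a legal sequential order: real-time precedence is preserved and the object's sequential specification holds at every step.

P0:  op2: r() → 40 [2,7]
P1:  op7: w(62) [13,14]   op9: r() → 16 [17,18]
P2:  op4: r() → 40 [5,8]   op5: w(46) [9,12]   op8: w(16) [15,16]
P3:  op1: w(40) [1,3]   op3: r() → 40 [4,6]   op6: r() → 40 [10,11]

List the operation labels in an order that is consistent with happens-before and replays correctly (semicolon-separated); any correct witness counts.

op1; op2; op3; op4; op6; op5; op7; op8; op9

1. op1 w(40), leaving value 40
2. op2 r() → 40, leaving value 40
3. op3 r() → 40, leaving value 40
4. op4 r() → 40, leaving value 40
5. op6 r() → 40, leaving value 40
6. op5 w(46), leaving value 46
7. op7 w(62), leaving value 62
8. op8 w(16), leaving value 16
9. op9 r() → 16, leaving value 16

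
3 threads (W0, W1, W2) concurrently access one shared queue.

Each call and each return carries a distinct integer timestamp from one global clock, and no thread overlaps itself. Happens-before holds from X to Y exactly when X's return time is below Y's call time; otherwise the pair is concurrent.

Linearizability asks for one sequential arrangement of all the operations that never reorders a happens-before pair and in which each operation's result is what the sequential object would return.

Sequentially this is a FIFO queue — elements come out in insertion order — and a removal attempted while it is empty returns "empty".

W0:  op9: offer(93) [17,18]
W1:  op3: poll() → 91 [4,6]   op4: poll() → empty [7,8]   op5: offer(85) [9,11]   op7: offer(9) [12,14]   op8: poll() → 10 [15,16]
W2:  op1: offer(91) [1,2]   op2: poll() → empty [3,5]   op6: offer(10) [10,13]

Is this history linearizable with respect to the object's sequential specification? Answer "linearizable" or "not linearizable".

a witness: op1, op3, op2, op4, op6, op5, op7, op8, op9
step 1: op1 offer(91) — queue <91>
step 2: op3 poll() → 91 — queue <>
step 3: op2 poll() → empty — queue <>
step 4: op4 poll() → empty — queue <>
step 5: op6 offer(10) — queue <10>
step 6: op5 offer(85) — queue <10,85>
step 7: op7 offer(9) — queue <10,85,9>
step 8: op8 poll() → 10 — queue <85,9>
step 9: op9 offer(93) — queue <85,9,93>

linearizable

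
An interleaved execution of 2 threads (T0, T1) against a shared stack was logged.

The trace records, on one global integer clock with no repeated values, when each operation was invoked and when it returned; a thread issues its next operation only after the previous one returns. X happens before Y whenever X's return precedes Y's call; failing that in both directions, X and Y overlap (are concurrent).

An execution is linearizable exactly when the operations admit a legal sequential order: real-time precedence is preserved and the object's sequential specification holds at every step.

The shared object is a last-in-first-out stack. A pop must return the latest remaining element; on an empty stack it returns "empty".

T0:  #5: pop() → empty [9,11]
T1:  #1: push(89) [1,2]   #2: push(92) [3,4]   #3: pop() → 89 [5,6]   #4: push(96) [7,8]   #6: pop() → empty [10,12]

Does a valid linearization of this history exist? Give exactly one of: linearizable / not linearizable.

events 1..5 are fine; event 6 — the response of #3 at time 6 — makes the prefix non-linearizable
the sole real-time-consistent order of 3 completed operations fails the stack replay
one such order, #1, #2, #3, breaks at step 3 where #3 pop() → 89 is illegal

not linearizable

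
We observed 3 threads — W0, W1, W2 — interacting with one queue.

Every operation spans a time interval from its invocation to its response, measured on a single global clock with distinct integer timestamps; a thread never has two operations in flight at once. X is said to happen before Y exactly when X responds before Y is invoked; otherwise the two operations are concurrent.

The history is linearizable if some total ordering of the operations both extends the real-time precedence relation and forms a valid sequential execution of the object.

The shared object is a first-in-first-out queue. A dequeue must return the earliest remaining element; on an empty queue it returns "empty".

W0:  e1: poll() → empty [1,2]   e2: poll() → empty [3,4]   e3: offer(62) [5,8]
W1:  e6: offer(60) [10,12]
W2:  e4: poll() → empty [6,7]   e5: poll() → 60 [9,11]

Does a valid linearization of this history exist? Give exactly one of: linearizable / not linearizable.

not linearizable

prefix check: 1..10 passes, 1..11 fails once e5's time-11 response joins
every one of the 2 real-time-consistent orders over 5 completed queue ops fails the sequential spec
completion choices over the 1 pending operation (e6) were checked; none helps
for example e1, e2, e3, e4, e5 (pending dropped) fails at step 4: e4 poll() → empty is not legal there
for example e1, e2, e4, e3, e5 (pending dropped) fails at step 5: e5 poll() → 60 is not legal there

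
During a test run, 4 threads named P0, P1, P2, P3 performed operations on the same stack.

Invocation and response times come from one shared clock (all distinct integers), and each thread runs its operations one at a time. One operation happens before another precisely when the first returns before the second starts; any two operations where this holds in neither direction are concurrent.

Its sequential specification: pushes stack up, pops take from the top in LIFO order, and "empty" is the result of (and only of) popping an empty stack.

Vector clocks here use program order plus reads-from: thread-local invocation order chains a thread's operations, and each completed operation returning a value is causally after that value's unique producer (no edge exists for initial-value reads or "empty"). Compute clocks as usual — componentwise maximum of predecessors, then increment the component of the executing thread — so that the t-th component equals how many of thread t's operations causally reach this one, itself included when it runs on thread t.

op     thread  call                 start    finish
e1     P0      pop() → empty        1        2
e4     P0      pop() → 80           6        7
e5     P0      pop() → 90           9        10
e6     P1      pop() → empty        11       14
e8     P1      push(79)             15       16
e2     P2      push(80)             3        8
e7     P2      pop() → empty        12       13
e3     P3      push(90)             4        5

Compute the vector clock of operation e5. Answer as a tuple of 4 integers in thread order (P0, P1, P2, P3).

invoked at 4, e3 has no predecessors; its own P3 bump gives (0, 0, 0, 1)
invoked at 3, e2 has no predecessors; its own P2 bump gives (0, 0, 1, 0)
invoked at 11, e6 has no predecessors; its own P1 bump gives (0, 1, 0, 0)
invoked at 1, e1 has no predecessors; its own P0 bump gives (1, 0, 0, 0)
from VC(e2)=(0, 0, 1, 0), e7 (invoked 12) maxes components and bumps P2 → (0, 0, 2, 0)
from VC(e6)=(0, 1, 0, 0), e8 (invoked 15) maxes components and bumps P1 → (0, 2, 0, 0)
from VC(e1)=(1, 0, 0, 0), VC(e2)=(0, 0, 1, 0), e4 (invoked 6) maxes components and bumps P0 → (2, 0, 1, 0)
from VC(e3)=(0, 0, 0, 1), VC(e4)=(2, 0, 1, 0), e5 (invoked 9) maxes components and bumps P0 → (3, 0, 1, 1)
target: VC(e5) = (3, 0, 1, 1)

(3, 0, 1, 1)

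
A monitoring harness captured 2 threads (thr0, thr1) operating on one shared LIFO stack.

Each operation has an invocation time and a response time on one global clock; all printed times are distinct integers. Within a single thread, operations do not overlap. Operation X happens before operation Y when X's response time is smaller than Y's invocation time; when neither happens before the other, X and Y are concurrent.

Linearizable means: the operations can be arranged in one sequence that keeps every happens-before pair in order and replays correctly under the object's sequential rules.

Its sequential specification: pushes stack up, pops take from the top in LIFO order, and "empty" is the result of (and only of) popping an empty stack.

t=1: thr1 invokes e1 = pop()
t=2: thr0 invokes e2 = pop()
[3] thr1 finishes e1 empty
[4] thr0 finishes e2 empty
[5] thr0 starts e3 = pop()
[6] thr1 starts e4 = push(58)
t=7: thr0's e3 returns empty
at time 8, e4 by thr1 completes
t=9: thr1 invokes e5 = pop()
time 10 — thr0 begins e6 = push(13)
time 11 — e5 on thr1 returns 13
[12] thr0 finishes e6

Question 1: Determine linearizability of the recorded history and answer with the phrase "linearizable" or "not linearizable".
linearizable

witness order: e1, e2, e3, e4, e6, e5
1. e1 pop() → empty, leaving stack <>
2. e2 pop() → empty, leaving stack <>
3. e3 pop() → empty, leaving stack <>
4. e4 push(58), leaving stack <58>
5. e6 push(13), leaving stack <58,13>
6. e5 pop() → 13, leaving stack <58>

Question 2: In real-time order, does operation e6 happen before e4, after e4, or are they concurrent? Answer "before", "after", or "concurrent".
after

e6 spans [10,12], e4 spans [6,8]
resp(e4)=8 < inv(e6)=10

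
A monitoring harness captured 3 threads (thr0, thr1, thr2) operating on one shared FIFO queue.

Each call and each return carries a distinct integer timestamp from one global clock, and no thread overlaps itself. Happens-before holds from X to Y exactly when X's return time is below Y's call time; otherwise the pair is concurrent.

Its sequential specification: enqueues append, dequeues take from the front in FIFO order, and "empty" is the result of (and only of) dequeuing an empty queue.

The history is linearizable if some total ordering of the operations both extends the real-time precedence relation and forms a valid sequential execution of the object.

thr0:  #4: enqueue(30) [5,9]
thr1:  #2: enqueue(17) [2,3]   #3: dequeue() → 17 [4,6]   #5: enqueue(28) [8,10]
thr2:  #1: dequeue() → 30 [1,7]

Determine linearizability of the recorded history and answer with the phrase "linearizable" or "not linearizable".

one valid linearization: #2, #3, #4, #1, #5
1. #2 enqueue(17), leaving queue <17>
2. #3 dequeue() → 17, leaving queue <>
3. #4 enqueue(30), leaving queue <30>
4. #1 dequeue() → 30, leaving queue <>
5. #5 enqueue(28), leaving queue <28>

linearizable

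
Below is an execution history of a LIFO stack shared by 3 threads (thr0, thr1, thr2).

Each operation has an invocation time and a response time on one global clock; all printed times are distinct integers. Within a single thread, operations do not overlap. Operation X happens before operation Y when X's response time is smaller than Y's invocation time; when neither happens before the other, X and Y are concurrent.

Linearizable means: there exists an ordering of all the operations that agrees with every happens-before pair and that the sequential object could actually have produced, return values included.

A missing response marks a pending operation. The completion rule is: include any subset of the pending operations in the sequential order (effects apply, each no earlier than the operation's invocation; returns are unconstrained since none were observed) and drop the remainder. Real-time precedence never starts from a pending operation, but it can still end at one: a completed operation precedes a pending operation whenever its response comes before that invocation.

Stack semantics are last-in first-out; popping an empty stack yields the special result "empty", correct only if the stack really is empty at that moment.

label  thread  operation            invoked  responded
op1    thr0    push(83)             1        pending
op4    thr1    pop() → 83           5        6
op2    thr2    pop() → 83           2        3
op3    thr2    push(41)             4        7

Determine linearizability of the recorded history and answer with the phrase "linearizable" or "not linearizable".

not linearizable

through event 5 a valid linearization exists; event 6 (op4 responding at time 6) ends that
the completed operations (2 total) allow one real-time order; the LIFO stack replay rejects it
completion choices over the 2 pending operations (op1, op3) were checked; none helps
e.g. op2, op4 (pending dropped): illegal at step 1, since op2 pop() → 83 cannot apply there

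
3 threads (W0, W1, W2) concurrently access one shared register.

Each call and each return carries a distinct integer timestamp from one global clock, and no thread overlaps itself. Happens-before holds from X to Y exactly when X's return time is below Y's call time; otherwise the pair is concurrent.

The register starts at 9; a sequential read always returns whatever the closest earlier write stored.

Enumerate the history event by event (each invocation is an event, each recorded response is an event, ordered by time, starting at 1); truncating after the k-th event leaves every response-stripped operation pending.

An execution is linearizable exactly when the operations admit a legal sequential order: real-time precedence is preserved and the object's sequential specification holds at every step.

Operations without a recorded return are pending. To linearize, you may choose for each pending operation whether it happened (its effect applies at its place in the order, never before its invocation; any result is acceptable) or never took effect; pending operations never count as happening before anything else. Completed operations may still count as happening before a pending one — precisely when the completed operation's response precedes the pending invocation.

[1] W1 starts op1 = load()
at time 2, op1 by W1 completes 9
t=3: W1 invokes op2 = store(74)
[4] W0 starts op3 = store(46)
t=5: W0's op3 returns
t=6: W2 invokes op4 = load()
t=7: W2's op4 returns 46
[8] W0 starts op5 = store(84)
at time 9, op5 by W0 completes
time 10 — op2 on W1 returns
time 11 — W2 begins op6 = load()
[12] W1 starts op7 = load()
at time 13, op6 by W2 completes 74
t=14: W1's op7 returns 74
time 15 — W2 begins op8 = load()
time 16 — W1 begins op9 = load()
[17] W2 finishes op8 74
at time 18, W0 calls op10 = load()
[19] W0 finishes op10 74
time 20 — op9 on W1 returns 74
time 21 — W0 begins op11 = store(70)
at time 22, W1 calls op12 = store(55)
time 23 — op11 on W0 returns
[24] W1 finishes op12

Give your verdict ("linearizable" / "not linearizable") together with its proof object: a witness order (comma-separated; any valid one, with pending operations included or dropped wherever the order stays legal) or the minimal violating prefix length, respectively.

1. op1 load() → 9, leaving value 9
2. op3 store(46), leaving value 46
3. op4 load() → 46, leaving value 46
4. op5 store(84), leaving value 84
5. op2 store(74), leaving value 74
6. op6 load() → 74, leaving value 74
7. op7 load() → 74, leaving value 74
8. op8 load() → 74, leaving value 74
9. op9 load() → 74, leaving value 74
10. op10 load() → 74, leaving value 74
11. op11 store(70), leaving value 70
12. op12 store(55), leaving value 55

linearizable — witness: op1, op3, op4, op5, op2, op6, op7, op8, op9, op10, op11, op12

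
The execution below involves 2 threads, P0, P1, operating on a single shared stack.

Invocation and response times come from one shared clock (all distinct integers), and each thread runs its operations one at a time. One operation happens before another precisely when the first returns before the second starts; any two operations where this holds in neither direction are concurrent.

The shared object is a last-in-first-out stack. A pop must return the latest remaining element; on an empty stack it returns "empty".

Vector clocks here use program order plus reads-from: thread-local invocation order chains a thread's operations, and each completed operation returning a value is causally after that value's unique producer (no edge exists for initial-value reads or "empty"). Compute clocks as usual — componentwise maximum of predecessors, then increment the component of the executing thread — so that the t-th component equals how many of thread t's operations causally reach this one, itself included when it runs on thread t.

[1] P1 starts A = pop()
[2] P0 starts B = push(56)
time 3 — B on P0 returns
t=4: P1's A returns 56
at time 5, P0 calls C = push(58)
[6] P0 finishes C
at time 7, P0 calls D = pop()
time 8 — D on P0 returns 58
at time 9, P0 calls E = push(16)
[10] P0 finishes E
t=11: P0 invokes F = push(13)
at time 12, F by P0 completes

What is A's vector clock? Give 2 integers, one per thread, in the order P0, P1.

B, invoked 2, has no incoming edges; only P0's bump applies → (1, 0)
invoked at 1, A merges VC(B)=(1, 0) and bumps P1's slot → (1, 1)
invoked at 5, C merges VC(B)=(1, 0) and bumps P0's slot → (2, 0)
invoked at 7, D merges VC(C)=(2, 0) and bumps P0's slot → (3, 0)
invoked at 9, E merges VC(D)=(3, 0) and bumps P0's slot → (4, 0)
invoked at 11, F merges VC(E)=(4, 0) and bumps P0's slot → (5, 0)
target: VC(A) = (1, 1)

(1, 1)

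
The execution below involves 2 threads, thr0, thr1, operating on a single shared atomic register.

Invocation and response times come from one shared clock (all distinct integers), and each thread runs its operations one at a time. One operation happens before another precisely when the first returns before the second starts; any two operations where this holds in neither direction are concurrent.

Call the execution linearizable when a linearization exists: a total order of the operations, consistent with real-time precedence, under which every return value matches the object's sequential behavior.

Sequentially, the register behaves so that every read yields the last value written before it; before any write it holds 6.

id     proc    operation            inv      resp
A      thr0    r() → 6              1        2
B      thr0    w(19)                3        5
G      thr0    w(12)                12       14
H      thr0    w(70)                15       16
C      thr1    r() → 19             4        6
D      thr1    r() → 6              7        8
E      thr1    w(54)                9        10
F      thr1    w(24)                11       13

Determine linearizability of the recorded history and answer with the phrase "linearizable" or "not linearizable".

prefix check: 1..7 passes, 1..8 fails once D's time-8 response joins
checked exhaustively: 2 real-time-consistent orders of 4 completed operations, zero legal atomic register replays
one such order, A, B, C, D, breaks at step 4 where D r() → 6 is illegal
one such order, A, C, B, D, breaks at step 2 where C r() → 19 is illegal

not linearizable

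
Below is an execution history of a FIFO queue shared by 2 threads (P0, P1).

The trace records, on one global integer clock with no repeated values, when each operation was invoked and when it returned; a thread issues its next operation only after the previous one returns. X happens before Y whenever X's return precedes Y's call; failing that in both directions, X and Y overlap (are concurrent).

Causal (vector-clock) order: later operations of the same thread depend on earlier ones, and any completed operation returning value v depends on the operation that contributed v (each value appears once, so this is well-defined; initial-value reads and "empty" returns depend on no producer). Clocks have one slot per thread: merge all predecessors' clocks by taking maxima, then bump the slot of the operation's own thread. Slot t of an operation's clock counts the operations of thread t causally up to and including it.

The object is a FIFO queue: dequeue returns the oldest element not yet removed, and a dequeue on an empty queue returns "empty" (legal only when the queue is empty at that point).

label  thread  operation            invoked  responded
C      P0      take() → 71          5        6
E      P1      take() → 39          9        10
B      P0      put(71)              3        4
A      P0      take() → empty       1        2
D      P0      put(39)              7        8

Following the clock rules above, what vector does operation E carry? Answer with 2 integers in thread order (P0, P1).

(4, 1)

A, invoked 1, has no incoming edges; only P0's bump applies → (1, 0)
from VC(A)=(1, 0), B (invoked 3) maxes components and bumps P0 → (2, 0)
from VC(B)=(2, 0), C (invoked 5) maxes components and bumps P0 → (3, 0)
from VC(C)=(3, 0), D (invoked 7) maxes components and bumps P0 → (4, 0)
from VC(D)=(4, 0), E (invoked 9) maxes components and bumps P1 → (4, 1)
target: VC(E) = (4, 1)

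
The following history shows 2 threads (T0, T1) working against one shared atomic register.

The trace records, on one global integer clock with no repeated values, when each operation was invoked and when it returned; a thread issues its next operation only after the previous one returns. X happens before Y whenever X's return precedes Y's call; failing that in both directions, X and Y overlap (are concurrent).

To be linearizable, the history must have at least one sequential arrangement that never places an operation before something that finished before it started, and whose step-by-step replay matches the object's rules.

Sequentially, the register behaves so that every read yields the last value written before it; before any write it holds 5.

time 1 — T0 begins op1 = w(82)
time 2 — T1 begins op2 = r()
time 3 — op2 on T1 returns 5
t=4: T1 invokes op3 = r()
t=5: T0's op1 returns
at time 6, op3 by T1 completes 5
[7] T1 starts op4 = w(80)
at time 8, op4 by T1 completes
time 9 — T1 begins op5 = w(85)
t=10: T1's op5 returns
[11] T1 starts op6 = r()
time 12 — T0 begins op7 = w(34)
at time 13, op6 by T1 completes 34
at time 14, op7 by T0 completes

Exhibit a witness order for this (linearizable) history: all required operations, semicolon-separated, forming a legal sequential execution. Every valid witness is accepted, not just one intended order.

step 1: op2 r() → 5 — value 5
step 2: op3 r() → 5 — value 5
step 3: op1 w(82) — value 82
step 4: op4 w(80) — value 80
step 5: op5 w(85) — value 85
step 6: op7 w(34) — value 34
step 7: op6 r() → 34 — value 34

op2; op3; op1; op4; op5; op7; op6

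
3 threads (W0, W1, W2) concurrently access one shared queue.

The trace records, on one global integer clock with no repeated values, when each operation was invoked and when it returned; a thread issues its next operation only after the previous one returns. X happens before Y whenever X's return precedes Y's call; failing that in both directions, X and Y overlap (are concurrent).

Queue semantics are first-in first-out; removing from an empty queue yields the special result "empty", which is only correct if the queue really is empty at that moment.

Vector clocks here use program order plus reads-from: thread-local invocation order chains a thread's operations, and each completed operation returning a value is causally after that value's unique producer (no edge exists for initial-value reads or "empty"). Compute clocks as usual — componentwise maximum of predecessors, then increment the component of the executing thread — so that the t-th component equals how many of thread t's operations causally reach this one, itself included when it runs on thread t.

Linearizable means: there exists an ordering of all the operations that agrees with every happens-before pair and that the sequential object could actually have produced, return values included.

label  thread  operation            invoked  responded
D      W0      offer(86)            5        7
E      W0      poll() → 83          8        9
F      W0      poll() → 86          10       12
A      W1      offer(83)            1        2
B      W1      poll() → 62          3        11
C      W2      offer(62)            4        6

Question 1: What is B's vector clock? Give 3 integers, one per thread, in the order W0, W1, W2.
(0, 2, 1)

VC(C, invoked at 4): no causal predecessors; +1 on W2 → (0, 0, 1)
VC(A, invoked at 1): no causal predecessors; +1 on W1 → (0, 1, 0)
VC(D, invoked at 5): no causal predecessors; +1 on W0 → (1, 0, 0)
from VC(A)=(0, 1, 0), VC(C)=(0, 0, 1), B (invoked 3) maxes components and bumps W1 → (0, 2, 1)
from VC(A)=(0, 1, 0), VC(D)=(1, 0, 0), E (invoked 8) maxes components and bumps W0 → (2, 1, 0)
from VC(D)=(1, 0, 0), VC(E)=(2, 1, 0), F (invoked 10) maxes components and bumps W0 → (3, 1, 0)
target: VC(B) = (0, 2, 1)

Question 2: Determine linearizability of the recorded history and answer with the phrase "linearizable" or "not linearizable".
linearizable

witness order: A, C, D, E, B, F
after step 1 (A offer(83)): queue <83>
after step 2 (C offer(62)): queue <83,62>
after step 3 (D offer(86)): queue <83,62,86>
after step 4 (E poll() → 83): queue <62,86>
after step 5 (B poll() → 62): queue <86>
after step 6 (F poll() → 86): queue <>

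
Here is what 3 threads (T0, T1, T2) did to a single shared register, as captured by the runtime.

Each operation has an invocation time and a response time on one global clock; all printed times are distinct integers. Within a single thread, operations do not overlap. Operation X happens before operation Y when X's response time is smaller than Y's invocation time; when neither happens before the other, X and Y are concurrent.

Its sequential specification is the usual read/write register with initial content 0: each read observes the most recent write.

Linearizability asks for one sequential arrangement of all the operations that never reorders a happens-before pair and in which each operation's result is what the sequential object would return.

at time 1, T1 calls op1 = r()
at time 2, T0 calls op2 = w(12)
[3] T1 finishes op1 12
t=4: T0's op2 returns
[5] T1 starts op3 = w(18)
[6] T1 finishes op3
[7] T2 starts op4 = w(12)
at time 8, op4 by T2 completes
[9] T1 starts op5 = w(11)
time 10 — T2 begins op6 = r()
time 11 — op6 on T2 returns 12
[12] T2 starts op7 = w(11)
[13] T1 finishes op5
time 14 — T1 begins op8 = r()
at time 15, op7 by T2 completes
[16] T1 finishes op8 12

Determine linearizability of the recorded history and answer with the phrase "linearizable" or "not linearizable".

not linearizable

through event 15 a valid linearization exists; event 16 (op8 responding at time 16) ends that
all 10 real-time-respecting orders fail — 8 completed register operations, no legal replay
e.g. op1, op2, op3, op4, op5, op6, op7, op8: illegal at step 1, since op1 r() → 12 cannot apply there
e.g. op1, op2, op3, op4, op5, op6, op8, op7: illegal at step 1, since op1 r() → 12 cannot apply there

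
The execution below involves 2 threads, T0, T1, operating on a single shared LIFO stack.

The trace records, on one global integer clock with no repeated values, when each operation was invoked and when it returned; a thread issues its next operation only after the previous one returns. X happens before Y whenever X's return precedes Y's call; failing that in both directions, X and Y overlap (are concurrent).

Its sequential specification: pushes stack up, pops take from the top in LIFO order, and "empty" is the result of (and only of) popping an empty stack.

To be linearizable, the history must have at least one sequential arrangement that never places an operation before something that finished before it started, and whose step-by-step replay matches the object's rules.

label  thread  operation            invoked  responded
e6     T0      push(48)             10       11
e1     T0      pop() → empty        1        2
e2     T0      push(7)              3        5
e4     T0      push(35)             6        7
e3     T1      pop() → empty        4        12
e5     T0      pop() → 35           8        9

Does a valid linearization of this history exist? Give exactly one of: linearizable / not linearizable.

linearizable

witness order: e1, e3, e2, e4, e5, e6
after step 1 (e1 pop() → empty): stack <>
after step 2 (e3 pop() → empty): stack <>
after step 3 (e2 push(7)): stack <7>
after step 4 (e4 push(35)): stack <7,35>
after step 5 (e5 pop() → 35): stack <7>
after step 6 (e6 push(48)): stack <7,48>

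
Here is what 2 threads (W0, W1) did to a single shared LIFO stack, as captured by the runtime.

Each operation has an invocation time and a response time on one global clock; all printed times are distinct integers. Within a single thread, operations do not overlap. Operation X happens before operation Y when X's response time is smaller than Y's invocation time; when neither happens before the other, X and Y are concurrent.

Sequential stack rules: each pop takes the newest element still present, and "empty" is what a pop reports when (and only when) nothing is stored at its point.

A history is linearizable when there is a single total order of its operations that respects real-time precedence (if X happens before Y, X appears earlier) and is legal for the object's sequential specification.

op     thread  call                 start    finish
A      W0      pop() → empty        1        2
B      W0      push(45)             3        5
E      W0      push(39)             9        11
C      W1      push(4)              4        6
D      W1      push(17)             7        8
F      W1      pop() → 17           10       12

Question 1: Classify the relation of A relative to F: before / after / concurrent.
Answer: before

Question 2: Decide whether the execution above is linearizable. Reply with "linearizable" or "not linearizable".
linearizable

a witness: A, B, C, D, F, E
step 1: A pop() → empty — stack <>
step 2: B push(45) — stack <45>
step 3: C push(4) — stack <45,4>
step 4: D push(17) — stack <45,4,17>
step 5: F pop() → 17 — stack <45,4>
step 6: E push(39) — stack <45,4,39>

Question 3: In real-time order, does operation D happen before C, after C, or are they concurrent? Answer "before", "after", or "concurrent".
Answer: after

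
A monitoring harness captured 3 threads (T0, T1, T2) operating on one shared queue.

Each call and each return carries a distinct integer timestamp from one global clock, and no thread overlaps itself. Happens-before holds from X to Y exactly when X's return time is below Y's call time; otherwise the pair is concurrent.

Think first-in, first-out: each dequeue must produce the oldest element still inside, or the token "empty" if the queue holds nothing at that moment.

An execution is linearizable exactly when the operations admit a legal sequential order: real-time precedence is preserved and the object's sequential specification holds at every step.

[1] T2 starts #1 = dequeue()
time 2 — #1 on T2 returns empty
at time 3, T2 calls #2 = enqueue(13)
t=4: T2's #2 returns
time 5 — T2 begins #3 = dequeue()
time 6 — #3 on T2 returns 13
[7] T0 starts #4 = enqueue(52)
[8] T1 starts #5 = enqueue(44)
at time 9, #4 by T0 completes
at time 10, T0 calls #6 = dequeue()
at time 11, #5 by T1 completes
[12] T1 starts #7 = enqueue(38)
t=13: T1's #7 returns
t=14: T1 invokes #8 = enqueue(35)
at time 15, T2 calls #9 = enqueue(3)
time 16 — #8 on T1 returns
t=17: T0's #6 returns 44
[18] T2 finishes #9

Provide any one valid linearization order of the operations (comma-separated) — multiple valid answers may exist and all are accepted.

#1, #2, #3, #5, #4, #6, #7, #8, #9

1. #1 dequeue() → empty, leaving queue <>
2. #2 enqueue(13), leaving queue <13>
3. #3 dequeue() → 13, leaving queue <>
4. #5 enqueue(44), leaving queue <44>
5. #4 enqueue(52), leaving queue <44,52>
6. #6 dequeue() → 44, leaving queue <52>
7. #7 enqueue(38), leaving queue <52,38>
8. #8 enqueue(35), leaving queue <52,38,35>
9. #9 enqueue(3), leaving queue <52,38,35,3>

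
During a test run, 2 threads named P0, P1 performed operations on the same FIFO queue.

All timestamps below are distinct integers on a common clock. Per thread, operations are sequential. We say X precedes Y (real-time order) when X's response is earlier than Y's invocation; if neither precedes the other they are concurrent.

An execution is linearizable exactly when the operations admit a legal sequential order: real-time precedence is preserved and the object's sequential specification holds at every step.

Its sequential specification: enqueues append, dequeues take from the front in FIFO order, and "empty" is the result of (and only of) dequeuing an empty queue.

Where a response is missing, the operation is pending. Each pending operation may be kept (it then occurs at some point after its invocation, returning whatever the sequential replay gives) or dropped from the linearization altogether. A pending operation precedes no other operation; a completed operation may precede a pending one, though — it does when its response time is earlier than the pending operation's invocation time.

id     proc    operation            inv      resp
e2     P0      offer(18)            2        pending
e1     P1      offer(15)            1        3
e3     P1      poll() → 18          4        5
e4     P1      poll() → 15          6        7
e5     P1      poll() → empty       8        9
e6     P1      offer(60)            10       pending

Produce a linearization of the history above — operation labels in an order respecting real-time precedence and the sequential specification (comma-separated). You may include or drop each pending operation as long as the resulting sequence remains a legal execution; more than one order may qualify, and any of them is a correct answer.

e2, e1, e3, e4, e5

after step 1 (e2 offer(18) (pending, included)): queue <18>
after step 2 (e1 offer(15)): queue <18,15>
after step 3 (e3 poll() → 18): queue <15>
after step 4 (e4 poll() → 15): queue <>
after step 5 (e5 poll() → empty): queue <>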